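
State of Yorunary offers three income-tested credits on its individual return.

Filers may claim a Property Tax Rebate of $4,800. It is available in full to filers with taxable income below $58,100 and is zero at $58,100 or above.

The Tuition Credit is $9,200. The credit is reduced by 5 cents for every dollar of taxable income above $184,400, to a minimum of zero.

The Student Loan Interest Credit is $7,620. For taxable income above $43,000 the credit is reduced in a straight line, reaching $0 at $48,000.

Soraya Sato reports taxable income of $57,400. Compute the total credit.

$14,000

Property Tax Rebate: $57,400 is below the $58,100 cutoff, so the full $4,800 applies.
Tuition Credit: $57,400 is at or below the $184,400 threshold, so the full $9,200 applies.
Student Loan Interest Credit: $57,400 is at or above $48,000, so the credit is $0.
Total: $4,800 + $9,200 + $0 = $14,000.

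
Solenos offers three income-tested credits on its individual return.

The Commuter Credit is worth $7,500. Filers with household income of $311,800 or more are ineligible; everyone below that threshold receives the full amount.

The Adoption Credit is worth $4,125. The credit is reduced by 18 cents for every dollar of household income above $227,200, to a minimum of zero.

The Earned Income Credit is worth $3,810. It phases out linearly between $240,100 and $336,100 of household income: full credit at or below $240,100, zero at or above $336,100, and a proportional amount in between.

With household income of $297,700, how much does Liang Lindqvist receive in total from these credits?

Commuter Credit: $297,700 is below the $311,800 cutoff, so the full $7,500 applies.
Adoption Credit: 18% of the $70,500 excess over $227,200 is $12,690 ≥ base, so the credit is $0.
Earned Income Credit: $297,700 is $57,600 into a $96,000 phase-out range, leaving 38,400/96,000 of the credit: $3,810 × 38,400/96,000 = $1,524.
Total: $7,500 + $0 + $1,524 = $9,024.

$9,024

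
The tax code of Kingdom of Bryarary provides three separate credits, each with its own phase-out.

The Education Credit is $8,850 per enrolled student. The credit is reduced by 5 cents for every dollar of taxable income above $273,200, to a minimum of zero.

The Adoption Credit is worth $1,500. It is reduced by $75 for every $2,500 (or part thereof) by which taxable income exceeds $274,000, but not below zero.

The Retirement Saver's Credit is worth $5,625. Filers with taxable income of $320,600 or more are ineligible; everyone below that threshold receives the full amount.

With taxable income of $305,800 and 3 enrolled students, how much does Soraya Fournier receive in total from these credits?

Education Credit: base = 3 × $8,850 = $26,550. 5% of the $32,600 excess over $273,200 is $1,630; credit = $26,550 − $1,630 = $24,920.
Adoption Credit: income exceeds $274,000 by $31,800, which is 13 full-or-partial $2,500 increments; reduction = 13 × $75 = $975, leaving $525.
Retirement Saver's Credit: $305,800 is below the $320,600 cutoff, so the full $5,625 applies.
Total: $24,920 + $525 + $5,625 = $31,070.

$31,070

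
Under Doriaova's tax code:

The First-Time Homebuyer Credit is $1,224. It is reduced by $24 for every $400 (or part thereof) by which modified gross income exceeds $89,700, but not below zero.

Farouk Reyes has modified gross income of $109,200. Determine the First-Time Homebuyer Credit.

$48

First-Time Homebuyer Credit: income exceeds $89,700 by $19,500, which is 49 full-or-partial $400 increments; reduction = 49 × $24 = $1,176, leaving $48.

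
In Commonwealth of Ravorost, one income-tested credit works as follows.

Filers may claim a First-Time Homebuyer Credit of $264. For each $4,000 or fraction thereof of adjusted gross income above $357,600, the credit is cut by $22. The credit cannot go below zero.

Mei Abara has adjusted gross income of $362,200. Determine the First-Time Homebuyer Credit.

$220

First-Time Homebuyer Credit: income exceeds $357,600 by $4,600, which is 2 full-or-partial $4,000 increments; reduction = 2 × $22 = $44, leaving $220.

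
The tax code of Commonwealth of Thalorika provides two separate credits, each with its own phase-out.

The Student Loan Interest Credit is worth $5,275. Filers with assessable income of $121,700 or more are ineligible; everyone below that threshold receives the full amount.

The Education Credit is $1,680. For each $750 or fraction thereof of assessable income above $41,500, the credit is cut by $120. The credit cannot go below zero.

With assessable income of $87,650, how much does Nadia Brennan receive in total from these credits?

$5,275

Student Loan Interest Credit: $87,650 is below the $121,700 cutoff, so the full $5,275 applies.
Education Credit: income exceeds $41,500 by $46,150 → 62 increments × $120 = $7,440 ≥ base, so the credit is $0.
Total: $5,275 + $0 = $5,275.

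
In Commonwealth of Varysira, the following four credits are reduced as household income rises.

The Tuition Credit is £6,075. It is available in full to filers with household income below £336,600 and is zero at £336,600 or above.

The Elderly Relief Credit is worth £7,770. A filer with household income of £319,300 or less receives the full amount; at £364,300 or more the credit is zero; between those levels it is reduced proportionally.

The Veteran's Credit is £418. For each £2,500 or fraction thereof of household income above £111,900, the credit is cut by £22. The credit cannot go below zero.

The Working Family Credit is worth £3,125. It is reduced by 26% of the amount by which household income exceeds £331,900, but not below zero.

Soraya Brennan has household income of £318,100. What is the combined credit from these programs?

£16,970

Tuition Credit: £318,100 is below the £336,600 cutoff, so the full £6,075 applies.
Elderly Relief Credit: £318,100 is at or below the £319,300 threshold, so the full £7,770 applies.
Veteran's Credit: income exceeds £111,900 by £206,200 → 83 increments × £22 = £1,826 ≥ base, so the credit is £0.
Working Family Credit: £318,100 is at or below the £331,900 threshold, so the full £3,125 applies.
Total: £6,075 + £7,770 + £0 + £3,125 = £16,970.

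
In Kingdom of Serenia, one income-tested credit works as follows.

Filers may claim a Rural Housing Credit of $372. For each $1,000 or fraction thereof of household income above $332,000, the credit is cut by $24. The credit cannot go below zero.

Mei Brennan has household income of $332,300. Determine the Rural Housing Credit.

$348

Rural Housing Credit: income exceeds $332,000 by $300, which is 1 full-or-partial $1,000 increment; reduction = 1 × $24 = $24, leaving $348.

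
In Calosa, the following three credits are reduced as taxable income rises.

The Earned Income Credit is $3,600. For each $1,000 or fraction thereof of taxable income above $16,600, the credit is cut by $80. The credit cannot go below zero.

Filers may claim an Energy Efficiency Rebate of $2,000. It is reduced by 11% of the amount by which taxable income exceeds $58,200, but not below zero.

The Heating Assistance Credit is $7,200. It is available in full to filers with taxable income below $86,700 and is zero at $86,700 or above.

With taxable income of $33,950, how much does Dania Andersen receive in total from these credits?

$11,360

Earned Income Credit: income exceeds $16,600 by $17,350, which is 18 full-or-partial $1,000 increments; reduction = 18 × $80 = $1,440, leaving $2,160.
Energy Efficiency Rebate: $33,950 is at or below the $58,200 threshold, so the full $2,000 applies.
Heating Assistance Credit: $33,950 is below the $86,700 cutoff, so the full $7,200 applies.
Total: $2,160 + $2,000 + $7,200 = $11,360.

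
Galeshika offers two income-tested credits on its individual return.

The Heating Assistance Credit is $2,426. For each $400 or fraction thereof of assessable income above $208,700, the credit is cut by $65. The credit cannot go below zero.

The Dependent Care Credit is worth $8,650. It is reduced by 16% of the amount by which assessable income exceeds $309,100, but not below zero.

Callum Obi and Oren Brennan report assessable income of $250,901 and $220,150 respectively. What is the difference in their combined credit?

$541

Callum ($250,901): Heating Assistance Credit: income exceeds $208,700 by $42,201 → 106 increments × $65 = $6,890 ≥ base, so the credit is $0. Dependent Care Credit: $250,901 is at or below the $309,100 threshold, so the full $8,650 applies. total $0 + $8,650 = $8,650
Oren ($220,150): Heating Assistance Credit: income exceeds $208,700 by $11,450, which is 29 full-or-partial $400 increments; reduction = 29 × $65 = $1,885, leaving $541. Dependent Care Credit: $220,150 is at or below the $309,100 threshold, so the full $8,650 applies. total $541 + $8,650 = $9,191
Difference: |$8,650 − $9,191| = $541.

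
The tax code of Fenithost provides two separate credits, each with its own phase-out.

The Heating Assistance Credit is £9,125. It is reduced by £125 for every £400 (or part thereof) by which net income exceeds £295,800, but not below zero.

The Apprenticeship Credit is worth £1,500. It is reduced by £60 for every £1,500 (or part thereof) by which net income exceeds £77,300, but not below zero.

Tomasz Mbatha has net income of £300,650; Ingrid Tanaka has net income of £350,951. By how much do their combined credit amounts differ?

Tomasz (£300,650): Heating Assistance Credit: income exceeds £295,800 by £4,850, which is 13 full-or-partial £400 increments; reduction = 13 × £125 = £1,625, leaving £7,500. Apprenticeship Credit: income exceeds £77,300 by £223,350 → 149 increments × £60 = £8,940 ≥ base, so the credit is £0. total £7,500 + £0 = £7,500
Ingrid (£350,951): Heating Assistance Credit: income exceeds £295,800 by £55,151 → 138 increments × £125 = £17,250 ≥ base, so the credit is £0. Apprenticeship Credit: income exceeds £77,300 by £273,651 → 183 increments × £60 = £10,980 ≥ base, so the credit is £0. total £0 + £0 = £0
Difference: |£7,500 − £0| = £7,500.

£7,500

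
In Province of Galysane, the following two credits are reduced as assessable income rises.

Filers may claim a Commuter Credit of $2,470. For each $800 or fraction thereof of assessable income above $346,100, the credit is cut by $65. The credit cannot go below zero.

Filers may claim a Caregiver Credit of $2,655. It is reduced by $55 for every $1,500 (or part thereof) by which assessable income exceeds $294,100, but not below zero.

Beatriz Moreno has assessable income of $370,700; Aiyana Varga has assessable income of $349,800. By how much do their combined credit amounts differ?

$2,255

Beatriz ($370,700): Commuter Credit: income exceeds $346,100 by $24,600, which is 31 full-or-partial $800 increments; reduction = 31 × $65 = $2,015, leaving $455. Caregiver Credit: income exceeds $294,100 by $76,600 → 52 increments × $55 = $2,860 ≥ base, so the credit is $0. total $455 + $0 = $455
Aiyana ($349,800): Commuter Credit: income exceeds $346,100 by $3,700, which is 5 full-or-partial $800 increments; reduction = 5 × $65 = $325, leaving $2,145. Caregiver Credit: income exceeds $294,100 by $55,700, which is 38 full-or-partial $1,500 increments; reduction = 38 × $55 = $2,090, leaving $565. total $2,145 + $565 = $2,710
Difference: |$455 − $2,710| = $2,255.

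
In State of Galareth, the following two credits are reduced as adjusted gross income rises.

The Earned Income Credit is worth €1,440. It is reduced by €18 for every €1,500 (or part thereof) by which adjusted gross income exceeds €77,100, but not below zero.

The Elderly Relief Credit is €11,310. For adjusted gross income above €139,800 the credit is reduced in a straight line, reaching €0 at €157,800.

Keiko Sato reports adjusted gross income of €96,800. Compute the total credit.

€12,498

Earned Income Credit: income exceeds €77,100 by €19,700, which is 14 full-or-partial €1,500 increments; reduction = 14 × €18 = €252, leaving €1,188.
Elderly Relief Credit: €96,800 is at or below the €139,800 threshold, so the full €11,310 applies.
Total: €1,188 + €11,310 = €12,498.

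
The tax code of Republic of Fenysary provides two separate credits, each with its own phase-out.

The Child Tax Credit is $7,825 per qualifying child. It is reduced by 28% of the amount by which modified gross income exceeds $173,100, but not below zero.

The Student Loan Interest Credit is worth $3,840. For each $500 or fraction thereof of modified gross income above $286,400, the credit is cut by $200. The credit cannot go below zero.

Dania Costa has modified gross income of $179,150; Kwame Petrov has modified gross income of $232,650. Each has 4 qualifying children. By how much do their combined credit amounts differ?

Dania ($179,150): Child Tax Credit: base = 4 × $7,825 = $31,300. 28% of the $6,050 excess over $173,100 is $1,694; credit = $31,300 − $1,694 = $29,606. Student Loan Interest Credit: $179,150 is at or below the $286,400 threshold, so the full $3,840 applies. total $29,606 + $3,840 = $33,446
Kwame ($232,650): Child Tax Credit: base = 4 × $7,825 = $31,300. 28% of the $59,550 excess over $173,100 is $16,674; credit = $31,300 − $16,674 = $14,626. Student Loan Interest Credit: $232,650 is at or below the $286,400 threshold, so the full $3,840 applies. total $14,626 + $3,840 = $18,466
Difference: |$33,446 − $18,466| = $14,980.

$14,980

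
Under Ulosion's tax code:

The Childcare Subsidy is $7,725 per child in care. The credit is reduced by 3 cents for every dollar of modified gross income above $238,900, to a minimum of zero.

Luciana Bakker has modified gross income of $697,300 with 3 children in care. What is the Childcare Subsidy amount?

$9,423

Childcare Subsidy: base = 3 × $7,725 = $23,175. 3% of the $458,400 excess over $238,900 is $13,752; credit = $23,175 − $13,752 = $9,423.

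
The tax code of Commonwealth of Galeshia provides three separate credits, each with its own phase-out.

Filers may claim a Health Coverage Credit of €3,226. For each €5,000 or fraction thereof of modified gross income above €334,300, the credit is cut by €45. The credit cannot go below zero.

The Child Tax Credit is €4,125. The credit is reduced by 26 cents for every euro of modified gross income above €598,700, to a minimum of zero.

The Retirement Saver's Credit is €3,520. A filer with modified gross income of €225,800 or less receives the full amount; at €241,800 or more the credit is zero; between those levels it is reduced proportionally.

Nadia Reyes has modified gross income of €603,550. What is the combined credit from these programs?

Health Coverage Credit: income exceeds €334,300 by €269,250, which is 54 full-or-partial €5,000 increments; reduction = 54 × €45 = €2,430, leaving €796.
Child Tax Credit: 26% of the €4,850 excess over €598,700 is €1,261; credit = €4,125 − €1,261 = €2,864.
Retirement Saver's Credit: €603,550 is at or above €241,800, so the credit is €0.
Total: €796 + €2,864 + €0 = €3,660.

€3,660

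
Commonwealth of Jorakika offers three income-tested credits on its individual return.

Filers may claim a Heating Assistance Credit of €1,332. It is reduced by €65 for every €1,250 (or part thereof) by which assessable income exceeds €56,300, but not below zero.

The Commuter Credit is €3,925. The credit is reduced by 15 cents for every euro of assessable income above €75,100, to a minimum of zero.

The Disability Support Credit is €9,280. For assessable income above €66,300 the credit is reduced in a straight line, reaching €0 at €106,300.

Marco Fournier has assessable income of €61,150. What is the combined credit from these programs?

Heating Assistance Credit: income exceeds €56,300 by €4,850, which is 4 full-or-partial €1,250 increments; reduction = 4 × €65 = €260, leaving €1,072.
Commuter Credit: €61,150 is at or below the €75,100 threshold, so the full €3,925 applies.
Disability Support Credit: €61,150 is at or below the €66,300 threshold, so the full €9,280 applies.
Total: €1,072 + €3,925 + €9,280 = €14,277.

€14,277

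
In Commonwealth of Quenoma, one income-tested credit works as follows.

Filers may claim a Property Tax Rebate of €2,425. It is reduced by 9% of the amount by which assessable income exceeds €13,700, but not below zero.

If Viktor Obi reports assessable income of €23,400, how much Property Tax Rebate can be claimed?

€1,552

Property Tax Rebate: 9% of the €9,700 excess over €13,700 is €873; credit = €2,425 − €873 = €1,552.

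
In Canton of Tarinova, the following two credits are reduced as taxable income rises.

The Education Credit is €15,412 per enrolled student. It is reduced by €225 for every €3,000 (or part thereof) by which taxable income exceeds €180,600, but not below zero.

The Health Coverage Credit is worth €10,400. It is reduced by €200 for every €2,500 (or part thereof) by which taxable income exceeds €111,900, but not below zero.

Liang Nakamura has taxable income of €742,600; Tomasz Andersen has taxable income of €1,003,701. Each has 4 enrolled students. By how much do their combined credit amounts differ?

€19,348

Liang (€742,600): Education Credit: base = 4 × €15,412 = €61,648. income exceeds €180,600 by €562,000, which is 188 full-or-partial €3,000 increments; reduction = 188 × €225 = €42,300, leaving €19,348. Health Coverage Credit: income exceeds €111,900 by €630,700 → 253 increments × €200 = €50,600 ≥ base, so the credit is €0. total €19,348 + €0 = €19,348
Tomasz (€1,003,701): Education Credit: base = 4 × €15,412 = €61,648. income exceeds €180,600 by €823,101 → 275 increments × €225 = €61,875 ≥ base, so the credit is €0. Health Coverage Credit: income exceeds €111,900 by €891,801 → 357 increments × €200 = €71,400 ≥ base, so the credit is €0. total €0 + €0 = €0
Difference: |€19,348 − €0| = €19,348.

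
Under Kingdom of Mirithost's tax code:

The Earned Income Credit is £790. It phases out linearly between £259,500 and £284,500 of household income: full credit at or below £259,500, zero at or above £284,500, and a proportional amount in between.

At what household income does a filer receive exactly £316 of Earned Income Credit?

£316 is 316/790 of the full £790, so 474/790 of the £25,000 range has been used: income = £259,500 + £25,000 × 474/790 = £274,500.

£274,500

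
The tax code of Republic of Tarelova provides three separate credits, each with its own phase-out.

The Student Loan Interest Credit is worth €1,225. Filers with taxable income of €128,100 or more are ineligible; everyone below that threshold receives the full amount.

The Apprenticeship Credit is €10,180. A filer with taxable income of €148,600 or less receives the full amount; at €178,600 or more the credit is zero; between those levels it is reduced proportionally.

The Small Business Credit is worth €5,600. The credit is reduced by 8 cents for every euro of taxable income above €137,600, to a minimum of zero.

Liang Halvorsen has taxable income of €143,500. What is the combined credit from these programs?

Student Loan Interest Credit: €143,500 meets or exceeds the €128,100 cutoff, so the credit is €0.
Apprenticeship Credit: €143,500 is at or below the €148,600 threshold, so the full €10,180 applies.
Small Business Credit: 8% of the €5,900 excess over €137,600 is €472; credit = €5,600 − €472 = €5,128.
Total: €0 + €10,180 + €5,128 = €15,308.

€15,308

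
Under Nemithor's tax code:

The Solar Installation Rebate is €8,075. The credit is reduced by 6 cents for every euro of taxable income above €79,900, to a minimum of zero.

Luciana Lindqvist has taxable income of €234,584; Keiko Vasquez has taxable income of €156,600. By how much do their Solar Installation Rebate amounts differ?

€3,473

Luciana (€234,584): Solar Installation Rebate: 6% of the €154,684 excess over €79,900 is €9,281.04 ≥ base, so the credit is €0.
Keiko (€156,600): Solar Installation Rebate: 6% of the €76,700 excess over €79,900 is €4,602; credit = €8,075 − €4,602 = €3,473.
Difference: |€0 − €3,473| = €3,473.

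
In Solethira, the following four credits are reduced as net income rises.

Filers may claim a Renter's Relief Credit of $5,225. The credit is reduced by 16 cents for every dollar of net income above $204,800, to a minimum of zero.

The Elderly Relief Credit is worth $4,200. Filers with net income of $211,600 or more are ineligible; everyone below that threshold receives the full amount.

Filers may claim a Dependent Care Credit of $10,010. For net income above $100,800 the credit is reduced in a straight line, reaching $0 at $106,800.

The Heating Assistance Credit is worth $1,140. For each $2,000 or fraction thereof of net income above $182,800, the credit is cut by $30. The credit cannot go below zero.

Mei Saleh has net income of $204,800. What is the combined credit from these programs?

$10,235

Renter's Relief Credit: $204,800 is at or below the $204,800 threshold, so the full $5,225 applies.
Elderly Relief Credit: $204,800 is below the $211,600 cutoff, so the full $4,200 applies.
Dependent Care Credit: $204,800 is at or above $106,800, so the credit is $0.
Heating Assistance Credit: income exceeds $182,800 by $22,000, which is 11 full-or-partial $2,000 increments; reduction = 11 × $30 = $330, leaving $810.
Total: $5,225 + $4,200 + $0 + $810 = $10,235.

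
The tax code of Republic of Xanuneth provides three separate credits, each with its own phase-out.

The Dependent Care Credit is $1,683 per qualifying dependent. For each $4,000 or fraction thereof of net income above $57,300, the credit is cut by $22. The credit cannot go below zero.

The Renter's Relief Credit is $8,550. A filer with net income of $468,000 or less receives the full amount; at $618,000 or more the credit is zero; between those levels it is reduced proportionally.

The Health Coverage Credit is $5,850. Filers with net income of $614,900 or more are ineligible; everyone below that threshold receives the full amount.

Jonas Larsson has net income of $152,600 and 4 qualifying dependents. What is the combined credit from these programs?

$20,604

Dependent Care Credit: base = 4 × $1,683 = $6,732. income exceeds $57,300 by $95,300, which is 24 full-or-partial $4,000 increments; reduction = 24 × $22 = $528, leaving $6,204.
Renter's Relief Credit: $152,600 is at or below the $468,000 threshold, so the full $8,550 applies.
Health Coverage Credit: $152,600 is below the $614,900 cutoff, so the full $5,850 applies.
Total: $6,204 + $8,550 + $5,850 = $20,604.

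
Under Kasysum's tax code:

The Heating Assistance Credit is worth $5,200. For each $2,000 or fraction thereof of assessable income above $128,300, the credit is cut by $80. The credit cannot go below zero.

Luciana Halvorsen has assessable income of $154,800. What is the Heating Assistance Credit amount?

$4,080

Heating Assistance Credit: income exceeds $128,300 by $26,500, which is 14 full-or-partial $2,000 increments; reduction = 14 × $80 = $1,120, leaving $4,080.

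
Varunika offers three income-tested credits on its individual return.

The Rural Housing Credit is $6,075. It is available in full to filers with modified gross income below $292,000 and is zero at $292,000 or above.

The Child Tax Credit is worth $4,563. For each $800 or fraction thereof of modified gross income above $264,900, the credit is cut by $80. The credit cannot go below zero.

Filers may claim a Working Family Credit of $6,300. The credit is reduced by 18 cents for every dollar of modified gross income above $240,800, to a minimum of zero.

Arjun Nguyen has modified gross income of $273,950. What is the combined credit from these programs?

$10,011

Rural Housing Credit: $273,950 is below the $292,000 cutoff, so the full $6,075 applies.
Child Tax Credit: income exceeds $264,900 by $9,050, which is 12 full-or-partial $800 increments; reduction = 12 × $80 = $960, leaving $3,603.
Working Family Credit: 18% of the $33,150 excess over $240,800 is $5,967; credit = $6,300 − $5,967 = $333.
Total: $6,075 + $3,603 + $333 = $10,011.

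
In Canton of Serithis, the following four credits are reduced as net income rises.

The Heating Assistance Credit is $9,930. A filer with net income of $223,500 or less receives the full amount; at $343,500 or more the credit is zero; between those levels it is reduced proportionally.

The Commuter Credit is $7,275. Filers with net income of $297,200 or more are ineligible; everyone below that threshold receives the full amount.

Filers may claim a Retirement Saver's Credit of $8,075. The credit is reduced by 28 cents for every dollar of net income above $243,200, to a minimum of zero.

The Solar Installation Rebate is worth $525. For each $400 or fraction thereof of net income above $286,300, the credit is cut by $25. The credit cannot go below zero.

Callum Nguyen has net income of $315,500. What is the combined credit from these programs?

$2,317

Heating Assistance Credit: $315,500 is $92,000 into a $120,000 phase-out range, leaving 28,000/120,000 of the credit: $9,930 × 28,000/120,000 = $2,317.
Commuter Credit: $315,500 meets or exceeds the $297,200 cutoff, so the credit is $0.
Retirement Saver's Credit: 28% of the $72,300 excess over $243,200 is $20,244 ≥ base, so the credit is $0.
Solar Installation Rebate: income exceeds $286,300 by $29,200 → 73 increments × $25 = $1,825 ≥ base, so the credit is $0.
Total: $2,317 + $0 + $0 + $0 = $2,317.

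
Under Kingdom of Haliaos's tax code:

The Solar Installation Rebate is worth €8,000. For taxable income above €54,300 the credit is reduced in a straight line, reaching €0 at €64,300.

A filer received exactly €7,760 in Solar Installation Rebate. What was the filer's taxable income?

€54,600

€7,760 is 7,760/8,000 of the full €8,000, so 240/8,000 of the €10,000 range has been used: income = €54,300 + €10,000 × 240/8,000 = €54,600.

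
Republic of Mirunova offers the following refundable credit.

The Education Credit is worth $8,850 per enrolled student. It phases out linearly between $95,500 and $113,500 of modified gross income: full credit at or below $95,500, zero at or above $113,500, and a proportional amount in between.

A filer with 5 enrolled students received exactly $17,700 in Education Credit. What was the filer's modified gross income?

$106,300

Full credit = 5 × $8,850 = $44,250.
$17,700 is 17,700/44,250 of the full $44,250, so 26,550/44,250 of the $18,000 range has been used: income = $95,500 + $18,000 × 26,550/44,250 = $106,300.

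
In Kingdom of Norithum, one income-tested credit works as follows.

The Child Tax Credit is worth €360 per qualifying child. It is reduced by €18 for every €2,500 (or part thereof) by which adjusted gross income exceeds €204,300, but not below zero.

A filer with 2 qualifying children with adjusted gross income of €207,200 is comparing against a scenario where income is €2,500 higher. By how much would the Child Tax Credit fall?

€18

At €207,200 — base = 2 × €360 = €720. income exceeds €204,300 by €2,900, which is 2 full-or-partial €2,500 increments; reduction = 2 × €18 = €36, leaving €684.
At €209,700 — base = 2 × €360 = €720. income exceeds €204,300 by €5,400, which is 3 full-or-partial €2,500 increments; reduction = 3 × €18 = €54, leaving €666.
Lost: €684 − €666 = €18.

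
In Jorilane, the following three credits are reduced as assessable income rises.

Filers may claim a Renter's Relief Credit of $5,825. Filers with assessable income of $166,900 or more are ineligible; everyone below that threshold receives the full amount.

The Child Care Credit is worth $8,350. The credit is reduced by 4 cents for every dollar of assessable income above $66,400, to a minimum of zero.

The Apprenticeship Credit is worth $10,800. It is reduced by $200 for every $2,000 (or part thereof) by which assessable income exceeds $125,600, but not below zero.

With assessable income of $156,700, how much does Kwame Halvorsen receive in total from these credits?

Renter's Relief Credit: $156,700 is below the $166,900 cutoff, so the full $5,825 applies.
Child Care Credit: 4% of the $90,300 excess over $66,400 is $3,612; credit = $8,350 − $3,612 = $4,738.
Apprenticeship Credit: income exceeds $125,600 by $31,100, which is 16 full-or-partial $2,000 increments; reduction = 16 × $200 = $3,200, leaving $7,600.
Total: $5,825 + $4,738 + $7,600 = $18,163.

$18,163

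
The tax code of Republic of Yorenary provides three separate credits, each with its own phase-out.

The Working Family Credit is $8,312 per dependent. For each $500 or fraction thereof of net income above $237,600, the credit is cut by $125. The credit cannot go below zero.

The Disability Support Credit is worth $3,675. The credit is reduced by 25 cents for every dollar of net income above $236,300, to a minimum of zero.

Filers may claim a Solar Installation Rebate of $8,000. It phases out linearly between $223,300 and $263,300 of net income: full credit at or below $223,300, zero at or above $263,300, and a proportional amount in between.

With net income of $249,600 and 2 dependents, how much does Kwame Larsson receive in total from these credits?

Working Family Credit: base = 2 × $8,312 = $16,624. income exceeds $237,600 by $12,000, which is 24 full-or-partial $500 increments; reduction = 24 × $125 = $3,000, leaving $13,624.
Disability Support Credit: 25% of the $13,300 excess over $236,300 is $3,325; credit = $3,675 − $3,325 = $350.
Solar Installation Rebate: $249,600 is $26,300 into a $40,000 phase-out range, leaving 13,700/40,000 of the credit: $8,000 × 13,700/40,000 = $2,740.
Total: $13,624 + $350 + $2,740 = $16,714.

$16,714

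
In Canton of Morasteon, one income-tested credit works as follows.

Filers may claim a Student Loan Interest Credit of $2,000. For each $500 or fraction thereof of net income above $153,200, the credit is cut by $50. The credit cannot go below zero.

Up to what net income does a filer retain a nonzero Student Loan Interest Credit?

$172,700

After 39 increments the reduction is 39 × $50 = $1,950, leaving $50; one more increment wipes it out. Increment 39 ends at excess 39 × $500 = $19,500, so the highest qualifying income is $153,200 + $19,500 = $172,700.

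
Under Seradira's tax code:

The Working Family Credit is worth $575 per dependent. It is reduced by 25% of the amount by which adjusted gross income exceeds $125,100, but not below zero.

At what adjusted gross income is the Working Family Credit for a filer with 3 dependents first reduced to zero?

$132,000

Full credit = 3 × $575 = $1,725.
The credit falls by 25% of each dollar above $125,100, so it reaches zero when the excess is $1,725 / 25% = $6,900: income = $125,100 + $6,900 = $132,000.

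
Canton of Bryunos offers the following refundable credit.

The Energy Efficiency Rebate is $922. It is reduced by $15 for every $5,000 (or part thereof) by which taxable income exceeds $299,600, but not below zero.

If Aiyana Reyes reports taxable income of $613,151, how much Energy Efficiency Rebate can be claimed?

Energy Efficiency Rebate: income exceeds $299,600 by $313,551 → 63 increments × $15 = $945 ≥ base, so the credit is $0.

$0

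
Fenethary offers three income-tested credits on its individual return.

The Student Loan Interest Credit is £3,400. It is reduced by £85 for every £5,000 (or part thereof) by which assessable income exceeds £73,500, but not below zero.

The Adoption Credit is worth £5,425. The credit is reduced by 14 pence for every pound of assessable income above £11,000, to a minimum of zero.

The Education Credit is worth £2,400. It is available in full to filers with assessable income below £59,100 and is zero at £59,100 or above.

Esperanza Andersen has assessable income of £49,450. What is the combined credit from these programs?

£5,842

Student Loan Interest Credit: £49,450 is at or below the £73,500 threshold, so the full £3,400 applies.
Adoption Credit: 14% of the £38,450 excess over £11,000 is £5,383; credit = £5,425 − £5,383 = £42.
Education Credit: £49,450 is below the £59,100 cutoff, so the full £2,400 applies.
Total: £3,400 + £42 + £2,400 = £5,842.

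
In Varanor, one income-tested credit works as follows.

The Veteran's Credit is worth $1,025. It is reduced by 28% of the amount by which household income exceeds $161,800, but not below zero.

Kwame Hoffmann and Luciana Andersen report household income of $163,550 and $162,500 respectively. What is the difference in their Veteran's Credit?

$294

Kwame ($163,550): Veteran's Credit: 28% of the $1,750 excess over $161,800 is $490; credit = $1,025 − $490 = $535.
Luciana ($162,500): Veteran's Credit: 28% of the $700 excess over $161,800 is $196; credit = $1,025 − $196 = $829.
Difference: |$535 − $829| = $294.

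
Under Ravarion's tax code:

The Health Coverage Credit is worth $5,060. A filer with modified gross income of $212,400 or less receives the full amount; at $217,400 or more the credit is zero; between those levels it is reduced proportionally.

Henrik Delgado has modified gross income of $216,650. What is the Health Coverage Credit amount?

Health Coverage Credit: $216,650 is $4,250 into a $5,000 phase-out range, leaving 750/5,000 of the credit: $5,060 × 750/5,000 = $759.

$759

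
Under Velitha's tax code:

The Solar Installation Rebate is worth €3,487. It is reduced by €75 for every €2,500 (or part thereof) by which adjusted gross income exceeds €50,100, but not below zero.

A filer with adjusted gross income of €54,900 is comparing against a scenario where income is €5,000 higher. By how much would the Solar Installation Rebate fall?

At €54,900 — income exceeds €50,100 by €4,800, which is 2 full-or-partial €2,500 increments; reduction = 2 × €75 = €150, leaving €3,337.
At €59,900 — income exceeds €50,100 by €9,800, which is 4 full-or-partial €2,500 increments; reduction = 4 × €75 = €300, leaving €3,187.
Lost: €3,337 − €3,187 = €150.

€150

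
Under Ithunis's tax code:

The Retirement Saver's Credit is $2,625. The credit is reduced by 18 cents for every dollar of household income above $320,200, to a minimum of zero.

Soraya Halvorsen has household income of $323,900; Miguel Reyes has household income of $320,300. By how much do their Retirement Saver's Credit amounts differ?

Soraya ($323,900): Retirement Saver's Credit: 18% of the $3,700 excess over $320,200 is $666; credit = $2,625 − $666 = $1,959.
Miguel ($320,300): Retirement Saver's Credit: 18% of the $100 excess over $320,200 is $18; credit = $2,625 − $18 = $2,607.
Difference: |$1,959 − $2,607| = $648.

$648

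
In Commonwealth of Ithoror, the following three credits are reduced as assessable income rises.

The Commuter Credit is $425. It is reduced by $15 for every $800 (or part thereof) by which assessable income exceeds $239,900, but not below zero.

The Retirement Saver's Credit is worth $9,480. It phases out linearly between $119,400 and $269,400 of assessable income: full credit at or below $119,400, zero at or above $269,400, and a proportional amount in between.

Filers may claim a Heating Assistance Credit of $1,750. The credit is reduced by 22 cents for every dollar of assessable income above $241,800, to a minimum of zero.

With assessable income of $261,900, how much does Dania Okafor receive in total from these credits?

Commuter Credit: income exceeds $239,900 by $22,000, which is 28 full-or-partial $800 increments; reduction = 28 × $15 = $420, leaving $5.
Retirement Saver's Credit: $261,900 is $142,500 into a $150,000 phase-out range, leaving 7,500/150,000 of the credit: $9,480 × 7,500/150,000 = $474.
Heating Assistance Credit: 22% of the $20,100 excess over $241,800 is $4,422 ≥ base, so the credit is $0.
Total: $5 + $474 + $0 = $479.

$479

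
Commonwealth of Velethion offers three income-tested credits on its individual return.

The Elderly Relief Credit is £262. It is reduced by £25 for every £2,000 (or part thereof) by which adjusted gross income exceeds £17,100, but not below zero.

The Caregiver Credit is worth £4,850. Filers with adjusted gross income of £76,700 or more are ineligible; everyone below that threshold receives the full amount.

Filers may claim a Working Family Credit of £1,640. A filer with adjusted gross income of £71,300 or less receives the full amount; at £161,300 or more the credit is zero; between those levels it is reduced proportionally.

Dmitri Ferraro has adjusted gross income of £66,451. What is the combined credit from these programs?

Elderly Relief Credit: income exceeds £17,100 by £49,351 → 25 increments × £25 = £625 ≥ base, so the credit is £0.
Caregiver Credit: £66,451 is below the £76,700 cutoff, so the full £4,850 applies.
Working Family Credit: £66,451 is at or below the £71,300 threshold, so the full £1,640 applies.
Total: £0 + £4,850 + £1,640 = £6,490.

£6,490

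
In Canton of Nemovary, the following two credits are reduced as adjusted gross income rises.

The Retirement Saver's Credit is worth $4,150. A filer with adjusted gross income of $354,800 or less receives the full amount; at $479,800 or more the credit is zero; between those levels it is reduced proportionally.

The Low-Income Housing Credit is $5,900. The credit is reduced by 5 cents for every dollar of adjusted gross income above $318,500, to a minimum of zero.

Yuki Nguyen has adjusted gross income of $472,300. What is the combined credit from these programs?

$249

Retirement Saver's Credit: $472,300 is $117,500 into a $125,000 phase-out range, leaving 7,500/125,000 of the credit: $4,150 × 7,500/125,000 = $249.
Low-Income Housing Credit: 5% of the $153,800 excess over $318,500 is $7,690 ≥ base, so the credit is $0.
Total: $249 + $0 = $249.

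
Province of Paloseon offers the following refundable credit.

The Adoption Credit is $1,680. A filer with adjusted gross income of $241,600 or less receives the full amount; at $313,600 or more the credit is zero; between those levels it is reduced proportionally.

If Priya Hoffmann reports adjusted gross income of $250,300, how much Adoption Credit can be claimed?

Adoption Credit: $250,300 is $8,700 into a $72,000 phase-out range, leaving 63,300/72,000 of the credit: $1,680 × 63,300/72,000 = $1,477.

$1,477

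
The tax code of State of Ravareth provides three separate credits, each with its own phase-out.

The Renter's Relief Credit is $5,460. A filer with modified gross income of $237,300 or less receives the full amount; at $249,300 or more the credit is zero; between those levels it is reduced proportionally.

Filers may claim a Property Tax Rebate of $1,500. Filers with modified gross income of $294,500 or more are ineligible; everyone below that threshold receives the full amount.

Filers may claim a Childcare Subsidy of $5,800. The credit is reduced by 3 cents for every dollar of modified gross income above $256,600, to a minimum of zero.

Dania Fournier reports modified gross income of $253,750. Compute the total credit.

$7,300

Renter's Relief Credit: $253,750 is at or above $249,300, so the credit is $0.
Property Tax Rebate: $253,750 is below the $294,500 cutoff, so the full $1,500 applies.
Childcare Subsidy: $253,750 is at or below the $256,600 threshold, so the full $5,800 applies.
Total: $0 + $1,500 + $5,800 = $7,300.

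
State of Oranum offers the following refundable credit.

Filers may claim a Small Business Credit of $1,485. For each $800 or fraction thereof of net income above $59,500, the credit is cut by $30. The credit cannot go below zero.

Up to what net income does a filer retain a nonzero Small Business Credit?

After 49 increments the reduction is 49 × $30 = $1,470, leaving $15; one more increment wipes it out. Increment 49 ends at excess 49 × $800 = $39,200, so the highest qualifying income is $59,500 + $39,200 = $98,700.

$98,700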